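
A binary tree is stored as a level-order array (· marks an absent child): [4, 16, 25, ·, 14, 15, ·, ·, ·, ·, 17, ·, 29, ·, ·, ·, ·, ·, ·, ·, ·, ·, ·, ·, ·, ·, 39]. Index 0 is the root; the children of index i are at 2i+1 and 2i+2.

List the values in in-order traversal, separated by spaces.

16 14 17 4 15 29 39 25

In-order visits the left subtree, then the node, then the right subtree.
At 4: go left to 16.
  At 16: no left child.
  Visit 16.
  At 16: go right to 14.
    At 14: no left child.
    Visit 14.
    At 14: go right to 17.
      17 is a leaf — visit 17.
Visit 4.
At 4: go right to 25.
  At 25: go left to 15.
    At 15: no left child.
    Visit 15.
    At 15: go right to 29.
      At 29: no left child.
      Visit 29.
      At 29: go right to 39.
        39 is a leaf — visit 39.
  Visit 25.
  At 25: no right child.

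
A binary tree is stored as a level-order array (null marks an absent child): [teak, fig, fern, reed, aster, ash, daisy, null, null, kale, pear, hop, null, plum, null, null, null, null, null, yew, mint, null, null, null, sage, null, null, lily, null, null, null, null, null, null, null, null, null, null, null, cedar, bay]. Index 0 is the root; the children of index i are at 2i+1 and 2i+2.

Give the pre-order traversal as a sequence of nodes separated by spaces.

teak fig reed aster kale yew cedar bay mint pear fern ash hop sage daisy plum lily

Pre-order visits the node, then its left subtree, then its right subtree.
Visit teak.
At teak: go left to fig.
  Visit fig.
  At fig: go left to reed.
    reed is a leaf — visit reed.
  At fig: go right to aster.
    Visit aster.
    At aster: go left to kale.
      Visit kale.
      At kale: go left to yew.
        Visit yew.
        At yew: go left to cedar.
          cedar is a leaf — visit cedar.
        At yew: go right to bay.
          bay is a leaf — visit bay.
      At kale: go right to mint.
        mint is a leaf — visit mint.
    At aster: go right to pear.
      pear is a leaf — visit pear.
At teak: go right to fern.
  Visit fern.
  At fern: go left to ash.
    Visit ash.
    At ash: go left to hop.
      Visit hop.
      At hop: no left child.
      At hop: go right to sage.
        sage is a leaf — visit sage.
    At ash: no right child.
  At fern: go right to daisy.
    Visit daisy.
    At daisy: go left to plum.
      Visit plum.
      At plum: go left to lily.
        lily is a leaf — visit lily.
      At plum: no right child.
    At daisy: no right child.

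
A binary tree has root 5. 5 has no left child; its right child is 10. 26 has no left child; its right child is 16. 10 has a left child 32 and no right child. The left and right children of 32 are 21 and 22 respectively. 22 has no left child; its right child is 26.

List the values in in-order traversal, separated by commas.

5, 21, 32, 22, 26, 16, 10

In-order visits the left subtree, then the node, then the right subtree.
At 5: no left child.
Visit 5.
At 5: go right to 10.
  At 10: go left to 32.
    At 32: go left to 21.
      21 is a leaf — visit 21.
    Visit 32.
    At 32: go right to 22.
      At 22: no left child.
      Visit 22.
      At 22: go right to 26.
        At 26: no left child.
        Visit 26.
        At 26: go right to 16.
          16 is a leaf — visit 16.
  Visit 10.
  At 10: no right child.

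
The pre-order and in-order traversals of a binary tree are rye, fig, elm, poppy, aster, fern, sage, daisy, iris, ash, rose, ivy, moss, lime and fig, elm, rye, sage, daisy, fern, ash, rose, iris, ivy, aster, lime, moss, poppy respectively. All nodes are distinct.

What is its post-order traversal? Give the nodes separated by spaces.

The first element of pre-order is the root; it splits in-order into left and right subtrees.
Root rye: left subtree has 2 nodes {fig, elm}, right has 11 {sage, daisy, fern, ash, rose, iris, ivy, aster, lime, moss, poppy}.
  Root fig: left subtree has 0 nodes { }, right has 1 {elm}.
  Root poppy: left subtree has 10 nodes {sage, daisy, fern, ash, rose, iris, ivy, aster, lime, moss}, right has 0 { }.
    Root aster: left subtree has 7 nodes {sage, daisy, fern, ash, rose, iris, ivy}, right has 2 {lime, moss}.
      Root fern: left subtree has 2 nodes {sage, daisy}, right has 4 {ash, rose, iris, ivy}.
        Root sage: left subtree has 0 nodes { }, right has 1 {daisy}.
        Root iris: left subtree has 2 nodes {ash, rose}, right has 1 {ivy}.
          Root ash: left subtree has 0 nodes { }, right has 1 {rose}.
      Root moss: left subtree has 1 node {lime}, right has 0 { }.

elm fig daisy sage rose ash ivy iris fern lime moss aster poppy rye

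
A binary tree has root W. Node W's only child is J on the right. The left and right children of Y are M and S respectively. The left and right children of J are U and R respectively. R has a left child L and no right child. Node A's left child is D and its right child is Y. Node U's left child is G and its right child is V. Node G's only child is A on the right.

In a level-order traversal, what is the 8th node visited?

Level-order visits nodes level by level from the root, left to right within each level.
Level 0: W
Level 1: J
Level 2: U, R
Level 3: G, V, L
Level 4: A
Level 5: D, Y
Level 6: M, S
Full level-order sequence: W, J, U, R, G, V, L, A, D, Y, M, S.

A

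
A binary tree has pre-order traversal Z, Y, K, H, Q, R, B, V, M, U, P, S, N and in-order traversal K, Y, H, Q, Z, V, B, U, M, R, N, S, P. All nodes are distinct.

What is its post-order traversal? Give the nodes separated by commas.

The first element of pre-order is the root; it splits in-order into left and right subtrees.
Root Z: left subtree has 4 nodes {K, Y, H, Q}, right has 8 {V, B, U, M, R, N, S, P}.
  Root Y: left subtree has 1 node {K}, right has 2 {H, Q}.
    Root H: left subtree has 0 nodes { }, right has 1 {Q}.
  Root R: left subtree has 4 nodes {V, B, U, M}, right has 3 {N, S, P}.
    Root B: left subtree has 1 node {V}, right has 2 {U, M}.
      Root M: left subtree has 1 node {U}, right has 0 { }.
    Root P: left subtree has 2 nodes {N, S}, right has 0 { }.
      Root S: left subtree has 1 node {N}, right has 0 { }.

K, Q, H, Y, V, U, M, B, N, S, P, R, Z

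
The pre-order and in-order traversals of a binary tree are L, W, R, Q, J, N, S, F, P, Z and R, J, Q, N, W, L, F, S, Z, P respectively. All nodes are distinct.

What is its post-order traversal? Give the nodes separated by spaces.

J N Q R W F Z P S L

The first element of pre-order is the root; it splits in-order into left and right subtrees.
Root L: left subtree has 5 nodes {R, J, Q, N, W}, right has 4 {F, S, Z, P}.
  Root W: left subtree has 4 nodes {R, J, Q, N}, right has 0 { }.
    Root R: left subtree has 0 nodes { }, right has 3 {J, Q, N}.
      Root Q: left subtree has 1 node {J}, right has 1 {N}.
  Root S: left subtree has 1 node {F}, right has 2 {Z, P}.
    Root P: left subtree has 1 node {Z}, right has 0 { }.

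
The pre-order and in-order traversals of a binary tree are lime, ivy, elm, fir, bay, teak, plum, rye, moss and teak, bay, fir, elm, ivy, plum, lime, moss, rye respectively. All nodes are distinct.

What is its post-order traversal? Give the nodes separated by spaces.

The first element of pre-order is the root; it splits in-order into left and right subtrees.
Root lime: left subtree has 6 nodes {teak, bay, fir, elm, ivy, plum}, right has 2 {moss, rye}.
  Root ivy: left subtree has 4 nodes {teak, bay, fir, elm}, right has 1 {plum}.
    Root elm: left subtree has 3 nodes {teak, bay, fir}, right has 0 { }.
      Root fir: left subtree has 2 nodes {teak, bay}, right has 0 { }.
        Root bay: left subtree has 1 node {teak}, right has 0 { }.
  Root rye: left subtree has 1 node {moss}, right has 0 { }.

teak bay fir elm plum ivy moss rye lime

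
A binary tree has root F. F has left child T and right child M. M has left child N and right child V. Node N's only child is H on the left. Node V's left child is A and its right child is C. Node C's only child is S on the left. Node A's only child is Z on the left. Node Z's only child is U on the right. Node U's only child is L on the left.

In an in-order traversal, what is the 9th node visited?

In-order visits the left subtree, then the node, then the right subtree.
At F: go left to T.
  T is a leaf — visit T.
Visit F.
At F: go right to M.
  At M: go left to N.
    At N: go left to H.
      H is a leaf — visit H.
    Visit N.
    At N: no right child.
  Visit M.
  At M: go right to V.
    At V: go left to A.
      At A: go left to Z.
        At Z: no left child.
        Visit Z.
        At Z: go right to U.
          At U: go left to L.
            L is a leaf — visit L.
          Visit U.
          At U: no right child.
      Visit A.
      At A: no right child.
    Visit V.
    At V: go right to C.
      At C: go left to S.
        S is a leaf — visit S.
      Visit C.
      At C: no right child.
Full in-order sequence: T, F, H, N, M, Z, L, U, A, V, S, C.

A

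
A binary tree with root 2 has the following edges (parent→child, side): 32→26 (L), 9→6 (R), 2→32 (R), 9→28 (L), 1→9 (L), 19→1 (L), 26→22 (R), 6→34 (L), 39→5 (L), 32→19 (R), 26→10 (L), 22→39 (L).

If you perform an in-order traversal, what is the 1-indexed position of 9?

9

In-order visits the left subtree, then the node, then the right subtree.
At 2: no left child.
Visit 2.
At 2: go right to 32.
  At 32: go left to 26.
    At 26: go left to 10.
      10 is a leaf — visit 10.
    Visit 26.
    At 26: go right to 22.
      At 22: go left to 39.
        At 39: go left to 5.
          5 is a leaf — visit 5.
        Visit 39.
        At 39: no right child.
      Visit 22.
      At 22: no right child.
  Visit 32.
  At 32: go right to 19.
    At 19: go left to 1.
      At 1: go left to 9.
        At 9: go left to 28.
          28 is a leaf — visit 28.
        Visit 9.
        At 9: go right to 6.
          At 6: go left to 34.
            34 is a leaf — visit 34.
          Visit 6.
          At 6: no right child.
      Visit 1.
      At 1: no right child.
    Visit 19.
    At 19: no right child.
Full in-order sequence: 2, 10, 26, 5, 39, 22, 32, 28, 9, 34, 6, 1, 19.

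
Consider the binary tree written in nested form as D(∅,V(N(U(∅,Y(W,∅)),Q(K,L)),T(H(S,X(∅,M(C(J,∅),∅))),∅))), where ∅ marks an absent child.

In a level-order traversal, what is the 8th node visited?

Level-order visits nodes level by level from the root, left to right within each level.
Level 0: D
Level 1: V
Level 2: N, T
Level 3: U, Q, H
Level 4: Y, K, L, S, X
Level 5: W, M
Level 6: C
Level 7: J
Full level-order sequence: D, V, N, T, U, Q, H, Y, K, L, S, X, W, M, C, J.

Y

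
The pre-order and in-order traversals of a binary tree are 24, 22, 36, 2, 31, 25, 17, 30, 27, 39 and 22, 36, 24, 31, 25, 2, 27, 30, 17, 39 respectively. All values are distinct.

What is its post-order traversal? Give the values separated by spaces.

The first element of pre-order is the root; it splits in-order into left and right subtrees.
Root 24: left subtree has 2 nodes {22, 36}, right has 7 {31, 25, 2, 27, 30, 17, 39}.
  Root 22: left subtree has 0 nodes { }, right has 1 {36}.
  Root 2: left subtree has 2 nodes {31, 25}, right has 4 {27, 30, 17, 39}.
    Root 31: left subtree has 0 nodes { }, right has 1 {25}.
    Root 17: left subtree has 2 nodes {27, 30}, right has 1 {39}.
      Root 30: left subtree has 1 node {27}, right has 0 { }.

36 22 25 31 27 30 39 17 2 24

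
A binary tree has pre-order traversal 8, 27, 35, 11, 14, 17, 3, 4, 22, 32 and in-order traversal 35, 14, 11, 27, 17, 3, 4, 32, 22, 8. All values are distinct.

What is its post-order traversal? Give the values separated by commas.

14, 11, 35, 32, 22, 4, 3, 17, 27, 8

The first element of pre-order is the root; it splits in-order into left and right subtrees.
Root 8: left subtree has 9 nodes {35, 14, 11, 27, 17, 3, 4, 32, 22}, right has 0 { }.
  Root 27: left subtree has 3 nodes {35, 14, 11}, right has 5 {17, 3, 4, 32, 22}.
    Root 35: left subtree has 0 nodes { }, right has 2 {14, 11}.
      Root 11: left subtree has 1 node {14}, right has 0 { }.
    Root 17: left subtree has 0 nodes { }, right has 4 {3, 4, 32, 22}.
      Root 3: left subtree has 0 nodes { }, right has 3 {4, 32, 22}.
        Root 4: left subtree has 0 nodes { }, right has 2 {32, 22}.
          Root 22: left subtree has 1 node {32}, right has 0 { }.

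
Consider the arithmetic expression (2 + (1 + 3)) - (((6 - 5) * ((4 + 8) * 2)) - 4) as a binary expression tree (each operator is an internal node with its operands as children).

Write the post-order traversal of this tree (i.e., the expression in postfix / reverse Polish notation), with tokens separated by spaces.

2 1 3 + + 6 5 - 4 8 + 2 * * 4 - -

Post-order on an expression tree gives postfix notation: for each operator, emit left operand, right operand, then the operator.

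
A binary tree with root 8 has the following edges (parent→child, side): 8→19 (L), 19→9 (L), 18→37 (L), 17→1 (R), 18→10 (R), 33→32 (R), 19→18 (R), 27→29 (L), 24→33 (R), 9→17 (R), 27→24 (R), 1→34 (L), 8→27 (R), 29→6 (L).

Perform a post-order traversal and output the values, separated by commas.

Post-order visits the left subtree, then the right subtree, then the node.
At 8: go left to 19.
  At 19: go left to 9.
    At 9: no left child.
    At 9: go right to 17.
      At 17: no left child.
      At 17: go right to 1.
        At 1: go left to 34.
          34 is a leaf — visit 34.
        At 1: no right child.
        Visit 1.
      Visit 17.
    Visit 9.
  At 19: go right to 18.
    At 18: go left to 37.
      37 is a leaf — visit 37.
    At 18: go right to 10.
      10 is a leaf — visit 10.
    Visit 18.
  Visit 19.
At 8: go right to 27.
  At 27: go left to 29.
    At 29: go left to 6.
      6 is a leaf — visit 6.
    At 29: no right child.
    Visit 29.
  At 27: go right to 24.
    At 24: no left child.
    At 24: go right to 33.
      At 33: no left child.
      At 33: go right to 32.
        32 is a leaf — visit 32.
      Visit 33.
    Visit 24.
  Visit 27.
Visit 8.

34, 1, 17, 9, 37, 10, 18, 19, 6, 29, 32, 33, 24, 27, 8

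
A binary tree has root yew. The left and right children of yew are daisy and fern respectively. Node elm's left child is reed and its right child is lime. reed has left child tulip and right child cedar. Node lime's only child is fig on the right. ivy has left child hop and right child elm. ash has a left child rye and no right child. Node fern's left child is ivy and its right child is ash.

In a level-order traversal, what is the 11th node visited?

Level-order visits nodes level by level from the root, left to right within each level.
Level 0: yew
Level 1: daisy, fern
Level 2: ivy, ash
Level 3: hop, elm, rye
Level 4: reed, lime
Level 5: tulip, cedar, fig
Full level-order sequence: yew, daisy, fern, ivy, ash, hop, elm, rye, reed, lime, tulip, cedar, fig.

tulip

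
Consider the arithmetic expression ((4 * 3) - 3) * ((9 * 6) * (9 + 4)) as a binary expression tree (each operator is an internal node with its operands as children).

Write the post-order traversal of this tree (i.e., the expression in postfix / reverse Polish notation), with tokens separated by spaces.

4 3 * 3 - 9 6 * 9 4 + * *

Post-order on an expression tree gives postfix notation: for each operator, emit left operand, right operand, then the operator.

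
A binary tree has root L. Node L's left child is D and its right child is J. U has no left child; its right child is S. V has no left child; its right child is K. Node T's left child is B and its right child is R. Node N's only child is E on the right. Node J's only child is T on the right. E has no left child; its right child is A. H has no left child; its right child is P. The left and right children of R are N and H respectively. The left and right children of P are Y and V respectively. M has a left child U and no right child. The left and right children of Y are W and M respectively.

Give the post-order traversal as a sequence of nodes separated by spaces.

D B A E N W S U M Y K V P H R T J L

Post-order visits the left subtree, then the right subtree, then the node.
At L: go left to D.
  D is a leaf — visit D.
At L: go right to J.
  At J: no left child.
  At J: go right to T.
    At T: go left to B.
      B is a leaf — visit B.
    At T: go right to R.
      At R: go left to N.
        At N: no left child.
        At N: go right to E.
          At E: no left child.
          At E: go right to A.
            A is a leaf — visit A.
          Visit E.
        Visit N.
      At R: go right to H.
        At H: no left child.
        At H: go right to P.
          At P: go left to Y.
            At Y: go left to W.
              W is a leaf — visit W.
            At Y: go right to M.
              At M: go left to U.
                At U: no left child.
                At U: go right to S.
                  S is a leaf — visit S.
                Visit U.
              At M: no right child.
              Visit M.
            Visit Y.
          At P: go right to V.
            At V: no left child.
            At V: go right to K.
              K is a leaf — visit K.
            Visit V.
          Visit P.
        Visit H.
      Visit R.
    Visit T.
  Visit J.
Visit L.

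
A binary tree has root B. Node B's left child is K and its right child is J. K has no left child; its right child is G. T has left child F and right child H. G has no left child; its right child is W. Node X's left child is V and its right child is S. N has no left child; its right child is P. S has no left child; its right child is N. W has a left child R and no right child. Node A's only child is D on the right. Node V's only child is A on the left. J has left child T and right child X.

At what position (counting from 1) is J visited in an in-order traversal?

In-order visits the left subtree, then the node, then the right subtree.
At B: go left to K.
  At K: no left child.
  Visit K.
  At K: go right to G.
    At G: no left child.
    Visit G.
    At G: go right to W.
      At W: go left to R.
        R is a leaf — visit R.
      Visit W.
      At W: no right child.
Visit B.
At B: go right to J.
  At J: go left to T.
    At T: go left to F.
      F is a leaf — visit F.
    Visit T.
    At T: go right to H.
      H is a leaf — visit H.
  Visit J.
  At J: go right to X.
    At X: go left to V.
      At V: go left to A.
        At A: no left child.
        Visit A.
        At A: go right to D.
          D is a leaf — visit D.
      Visit V.
      At V: no right child.
    Visit X.
    At X: go right to S.
      At S: no left child.
      Visit S.
      At S: go right to N.
        At N: no left child.
        Visit N.
        At N: go right to P.
          P is a leaf — visit P.
Full in-order sequence: K, G, R, W, B, F, T, H, J, A, D, V, X, S, N, P.

9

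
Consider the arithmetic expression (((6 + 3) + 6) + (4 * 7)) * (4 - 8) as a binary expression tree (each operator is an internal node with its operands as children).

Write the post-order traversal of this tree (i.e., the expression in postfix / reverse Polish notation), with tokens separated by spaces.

6 3 + 6 + 4 7 * + 4 8 - *

Post-order on an expression tree gives postfix notation: for each operator, emit left operand, right operand, then the operator.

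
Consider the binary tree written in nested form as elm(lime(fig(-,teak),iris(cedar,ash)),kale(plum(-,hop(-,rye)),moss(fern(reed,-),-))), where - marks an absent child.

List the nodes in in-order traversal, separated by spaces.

In-order visits the left subtree, then the node, then the right subtree.
At elm: go left to lime.
  At lime: go left to fig.
    At fig: no left child.
    Visit fig.
    At fig: go right to teak.
      teak is a leaf — visit teak.
  Visit lime.
  At lime: go right to iris.
    At iris: go left to cedar.
      cedar is a leaf — visit cedar.
    Visit iris.
    At iris: go right to ash.
      ash is a leaf — visit ash.
Visit elm.
At elm: go right to kale.
  At kale: go left to plum.
    At plum: no left child.
    Visit plum.
    At plum: go right to hop.
      At hop: no left child.
      Visit hop.
      At hop: go right to rye.
        rye is a leaf — visit rye.
  Visit kale.
  At kale: go right to moss.
    At moss: go left to fern.
      At fern: go left to reed.
        reed is a leaf — visit reed.
      Visit fern.
      At fern: no right child.
    Visit moss.
    At moss: no right child.

fig teak lime cedar iris ash elm plum hop rye kale reed fern moss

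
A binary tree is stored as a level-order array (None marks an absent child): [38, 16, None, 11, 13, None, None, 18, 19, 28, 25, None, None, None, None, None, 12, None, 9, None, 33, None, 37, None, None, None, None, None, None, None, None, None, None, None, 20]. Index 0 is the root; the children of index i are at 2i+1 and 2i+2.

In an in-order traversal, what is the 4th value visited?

11

In-order visits the left subtree, then the node, then the right subtree.
At 38: go left to 16.
  At 16: go left to 11.
    At 11: go left to 18.
      At 18: no left child.
      Visit 18.
      At 18: go right to 12.
        At 12: no left child.
        Visit 12.
        At 12: go right to 20.
          20 is a leaf — visit 20.
    Visit 11.
    At 11: go right to 19.
      At 19: no left child.
      Visit 19.
      At 19: go right to 9.
        9 is a leaf — visit 9.
  Visit 16.
  At 16: go right to 13.
    At 13: go left to 28.
      At 28: no left child.
      Visit 28.
      At 28: go right to 33.
        33 is a leaf — visit 33.
    Visit 13.
    At 13: go right to 25.
      At 25: no left child.
      Visit 25.
      At 25: go right to 37.
        37 is a leaf — visit 37.
Visit 38.
At 38: no right child.
Full in-order sequence: 18, 12, 20, 11, 19, 9, 16, 28, 33, 13, 25, 37, 38.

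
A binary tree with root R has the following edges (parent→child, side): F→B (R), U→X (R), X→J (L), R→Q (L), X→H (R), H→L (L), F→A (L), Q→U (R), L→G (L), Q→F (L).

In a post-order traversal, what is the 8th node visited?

Post-order visits the left subtree, then the right subtree, then the node.
At R: go left to Q.
  At Q: go left to F.
    At F: go left to A.
      A is a leaf — visit A.
    At F: go right to B.
      B is a leaf — visit B.
    Visit F.
  At Q: go right to U.
    At U: no left child.
    At U: go right to X.
      At X: go left to J.
        J is a leaf — visit J.
      At X: go right to H.
        At H: go left to L.
          At L: go left to G.
            G is a leaf — visit G.
          At L: no right child.
          Visit L.
        At H: no right child.
        Visit H.
      Visit X.
    Visit U.
  Visit Q.
At R: no right child.
Visit R.
Full post-order sequence: A, B, F, J, G, L, H, X, U, Q, R.

X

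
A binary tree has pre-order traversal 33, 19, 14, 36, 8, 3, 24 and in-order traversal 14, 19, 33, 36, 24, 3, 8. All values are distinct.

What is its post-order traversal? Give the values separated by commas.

The first element of pre-order is the root; it splits in-order into left and right subtrees.
Root 33: left subtree has 2 nodes {14, 19}, right has 4 {36, 24, 3, 8}.
  Root 19: left subtree has 1 node {14}, right has 0 { }.
  Root 36: left subtree has 0 nodes { }, right has 3 {24, 3, 8}.
    Root 8: left subtree has 2 nodes {24, 3}, right has 0 { }.
      Root 3: left subtree has 1 node {24}, right has 0 { }.

14, 19, 24, 3, 8, 36, 33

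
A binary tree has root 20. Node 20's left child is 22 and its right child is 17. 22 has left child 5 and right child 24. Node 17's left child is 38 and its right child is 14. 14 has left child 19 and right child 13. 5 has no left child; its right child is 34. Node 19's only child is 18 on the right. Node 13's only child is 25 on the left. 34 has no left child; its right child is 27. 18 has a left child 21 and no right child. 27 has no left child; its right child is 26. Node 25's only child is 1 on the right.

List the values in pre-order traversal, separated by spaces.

20 22 5 34 27 26 24 17 38 14 19 18 21 13 25 1

Pre-order visits the node, then its left subtree, then its right subtree.
Visit 20.
At 20: go left to 22.
  Visit 22.
  At 22: go left to 5.
    Visit 5.
    At 5: no left child.
    At 5: go right to 34.
      Visit 34.
      At 34: no left child.
      At 34: go right to 27.
        Visit 27.
        At 27: no left child.
        At 27: go right to 26.
          26 is a leaf — visit 26.
  At 22: go right to 24.
    24 is a leaf — visit 24.
At 20: go right to 17.
  Visit 17.
  At 17: go left to 38.
    38 is a leaf — visit 38.
  At 17: go right to 14.
    Visit 14.
    At 14: go left to 19.
      Visit 19.
      At 19: no left child.
      At 19: go right to 18.
        Visit 18.
        At 18: go left to 21.
          21 is a leaf — visit 21.
        At 18: no right child.
    At 14: go right to 13.
      Visit 13.
      At 13: go left to 25.
        Visit 25.
        At 25: no left child.
        At 25: go right to 1.
          1 is a leaf — visit 1.
      At 13: no right child.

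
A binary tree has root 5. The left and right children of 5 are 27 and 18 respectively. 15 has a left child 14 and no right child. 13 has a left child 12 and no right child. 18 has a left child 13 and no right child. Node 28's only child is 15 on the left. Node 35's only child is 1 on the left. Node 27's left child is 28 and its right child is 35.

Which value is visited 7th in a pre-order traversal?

1

Pre-order visits the node, then its left subtree, then its right subtree.
Visit 5.
At 5: go left to 27.
  Visit 27.
  At 27: go left to 28.
    Visit 28.
    At 28: go left to 15.
      Visit 15.
      At 15: go left to 14.
        14 is a leaf — visit 14.
      At 15: no right child.
    At 28: no right child.
  At 27: go right to 35.
    Visit 35.
    At 35: go left to 1.
      1 is a leaf — visit 1.
    At 35: no right child.
At 5: go right to 18.
  Visit 18.
  At 18: go left to 13.
    Visit 13.
    At 13: go left to 12.
      12 is a leaf — visit 12.
    At 13: no right child.
  At 18: no right child.
Full pre-order sequence: 5, 27, 28, 15, 14, 35, 1, 18, 13, 12.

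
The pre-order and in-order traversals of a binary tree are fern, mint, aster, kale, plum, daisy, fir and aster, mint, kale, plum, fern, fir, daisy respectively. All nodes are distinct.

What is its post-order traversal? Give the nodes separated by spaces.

The first element of pre-order is the root; it splits in-order into left and right subtrees.
Root fern: left subtree has 4 nodes {aster, mint, kale, plum}, right has 2 {fir, daisy}.
  Root mint: left subtree has 1 node {aster}, right has 2 {kale, plum}.
    Root kale: left subtree has 0 nodes { }, right has 1 {plum}.
  Root daisy: left subtree has 1 node {fir}, right has 0 { }.

aster plum kale mint fir daisy fern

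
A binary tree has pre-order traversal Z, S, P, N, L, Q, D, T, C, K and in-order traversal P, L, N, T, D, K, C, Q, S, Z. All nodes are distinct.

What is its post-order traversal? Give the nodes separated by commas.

The first element of pre-order is the root; it splits in-order into left and right subtrees.
Root Z: left subtree has 9 nodes {P, L, N, T, D, K, C, Q, S}, right has 0 { }.
  Root S: left subtree has 8 nodes {P, L, N, T, D, K, C, Q}, right has 0 { }.
    Root P: left subtree has 0 nodes { }, right has 7 {L, N, T, D, K, C, Q}.
      Root N: left subtree has 1 node {L}, right has 5 {T, D, K, C, Q}.
        Root Q: left subtree has 4 nodes {T, D, K, C}, right has 0 { }.
          Root D: left subtree has 1 node {T}, right has 2 {K, C}.
            Root C: left subtree has 1 node {K}, right has 0 { }.

L, T, K, C, D, Q, N, P, S, Z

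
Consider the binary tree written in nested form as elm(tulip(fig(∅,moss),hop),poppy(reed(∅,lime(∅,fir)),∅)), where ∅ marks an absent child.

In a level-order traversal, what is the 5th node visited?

hop

Level-order visits nodes level by level from the root, left to right within each level.
Level 0: elm
Level 1: tulip, poppy
Level 2: fig, hop, reed
Level 3: moss, lime
Level 4: fir
Full level-order sequence: elm, tulip, poppy, fig, hop, reed, moss, lime, fir.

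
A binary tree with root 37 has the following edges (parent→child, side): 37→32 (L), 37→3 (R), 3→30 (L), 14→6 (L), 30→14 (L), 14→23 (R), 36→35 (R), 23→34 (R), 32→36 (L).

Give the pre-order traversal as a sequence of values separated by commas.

37, 32, 36, 35, 3, 30, 14, 6, 23, 34

Pre-order visits the node, then its left subtree, then its right subtree.
Visit 37.
At 37: go left to 32.
  Visit 32.
  At 32: go left to 36.
    Visit 36.
    At 36: no left child.
    At 36: go right to 35.
      35 is a leaf — visit 35.
  At 32: no right child.
At 37: go right to 3.
  Visit 3.
  At 3: go left to 30.
    Visit 30.
    At 30: go left to 14.
      Visit 14.
      At 14: go left to 6.
        6 is a leaf — visit 6.
      At 14: go right to 23.
        Visit 23.
        At 23: no left child.
        At 23: go right to 34.
          34 is a leaf — visit 34.
    At 30: no right child.
  At 3: no right child.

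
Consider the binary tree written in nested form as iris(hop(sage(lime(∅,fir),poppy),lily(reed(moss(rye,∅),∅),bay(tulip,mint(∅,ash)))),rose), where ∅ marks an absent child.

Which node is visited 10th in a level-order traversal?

fir

Level-order visits nodes level by level from the root, left to right within each level.
Level 0: iris
Level 1: hop, rose
Level 2: sage, lily
Level 3: lime, poppy, reed, bay
Level 4: fir, moss, tulip, mint
Level 5: rye, ash
Full level-order sequence: iris, hop, rose, sage, lily, lime, poppy, reed, bay, fir, moss, tulip, mint, rye, ash.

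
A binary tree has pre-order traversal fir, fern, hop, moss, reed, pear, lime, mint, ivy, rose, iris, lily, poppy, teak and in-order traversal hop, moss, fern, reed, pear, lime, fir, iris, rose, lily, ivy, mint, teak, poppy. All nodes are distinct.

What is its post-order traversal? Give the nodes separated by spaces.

moss hop lime pear reed fern iris lily rose ivy teak poppy mint fir

The first element of pre-order is the root; it splits in-order into left and right subtrees.
Root fir: left subtree has 6 nodes {hop, moss, fern, reed, pear, lime}, right has 7 {iris, rose, lily, ivy, mint, teak, poppy}.
  Root fern: left subtree has 2 nodes {hop, moss}, right has 3 {reed, pear, lime}.
    Root hop: left subtree has 0 nodes { }, right has 1 {moss}.
    Root reed: left subtree has 0 nodes { }, right has 2 {pear, lime}.
      Root pear: left subtree has 0 nodes { }, right has 1 {lime}.
  Root mint: left subtree has 4 nodes {iris, rose, lily, ivy}, right has 2 {teak, poppy}.
    Root ivy: left subtree has 3 nodes {iris, rose, lily}, right has 0 { }.
      Root rose: left subtree has 1 node {iris}, right has 1 {lily}.
    Root poppy: left subtree has 1 node {teak}, right has 0 { }.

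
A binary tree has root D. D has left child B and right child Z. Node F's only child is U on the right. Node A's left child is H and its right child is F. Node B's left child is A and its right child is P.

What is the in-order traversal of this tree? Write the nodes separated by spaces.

H A F U B P D Z

In-order visits the left subtree, then the node, then the right subtree.
At D: go left to B.
  At B: go left to A.
    At A: go left to H.
      H is a leaf — visit H.
    Visit A.
    At A: go right to F.
      At F: no left child.
      Visit F.
      At F: go right to U.
        U is a leaf — visit U.
  Visit B.
  At B: go right to P.
    P is a leaf — visit P.
Visit D.
At D: go right to Z.
  Z is a leaf — visit Z.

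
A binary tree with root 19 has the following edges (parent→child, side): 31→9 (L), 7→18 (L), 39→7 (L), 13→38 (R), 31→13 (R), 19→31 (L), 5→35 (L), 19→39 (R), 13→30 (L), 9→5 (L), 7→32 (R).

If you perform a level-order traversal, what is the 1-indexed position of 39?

3

Level-order visits nodes level by level from the root, left to right within each level.
Level 0: 19
Level 1: 31, 39
Level 2: 9, 13, 7
Level 3: 5, 30, 38, 18, 32
Level 4: 35
Full level-order sequence: 19, 31, 39, 9, 13, 7, 5, 30, 38, 18, 32, 35.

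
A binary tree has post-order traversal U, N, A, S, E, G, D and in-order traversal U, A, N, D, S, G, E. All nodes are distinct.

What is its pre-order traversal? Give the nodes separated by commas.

The last element of post-order is the root; it splits in-order into left and right subtrees.
Root D: left subtree has 3 nodes {U, A, N}, right has 3 {S, G, E}.
  Root A: left subtree has 1 node {U}, right has 1 {N}.
  Root G: left subtree has 1 node {S}, right has 1 {E}.

D, A, U, N, G, S, E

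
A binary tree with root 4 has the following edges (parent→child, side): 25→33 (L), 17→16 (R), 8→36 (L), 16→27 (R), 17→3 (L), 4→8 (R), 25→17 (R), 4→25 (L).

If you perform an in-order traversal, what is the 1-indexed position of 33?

1

In-order visits the left subtree, then the node, then the right subtree.
At 4: go left to 25.
  At 25: go left to 33.
    33 is a leaf — visit 33.
  Visit 25.
  At 25: go right to 17.
    At 17: go left to 3.
      3 is a leaf — visit 3.
    Visit 17.
    At 17: go right to 16.
      At 16: no left child.
      Visit 16.
      At 16: go right to 27.
        27 is a leaf — visit 27.
Visit 4.
At 4: go right to 8.
  At 8: go left to 36.
    36 is a leaf — visit 36.
  Visit 8.
  At 8: no right child.
Full in-order sequence: 33, 25, 3, 17, 16, 27, 4, 36, 8.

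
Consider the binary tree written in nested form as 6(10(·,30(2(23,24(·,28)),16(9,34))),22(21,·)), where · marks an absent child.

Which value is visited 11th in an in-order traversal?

In-order visits the left subtree, then the node, then the right subtree.
At 6: go left to 10.
  At 10: no left child.
  Visit 10.
  At 10: go right to 30.
    At 30: go left to 2.
      At 2: go left to 23.
        23 is a leaf — visit 23.
      Visit 2.
      At 2: go right to 24.
        At 24: no left child.
        Visit 24.
        At 24: go right to 28.
          28 is a leaf — visit 28.
    Visit 30.
    At 30: go right to 16.
      At 16: go left to 9.
        9 is a leaf — visit 9.
      Visit 16.
      At 16: go right to 34.
        34 is a leaf — visit 34.
Visit 6.
At 6: go right to 22.
  At 22: go left to 21.
    21 is a leaf — visit 21.
  Visit 22.
  At 22: no right child.
Full in-order sequence: 10, 23, 2, 24, 28, 30, 9, 16, 34, 6, 21, 22.

21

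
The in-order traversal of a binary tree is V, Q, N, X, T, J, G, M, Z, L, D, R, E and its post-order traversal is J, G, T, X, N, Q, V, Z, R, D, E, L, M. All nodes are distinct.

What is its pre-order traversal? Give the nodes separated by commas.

M, V, Q, N, X, T, G, J, L, Z, E, D, R

The last element of post-order is the root; it splits in-order into left and right subtrees.
Root M: left subtree has 7 nodes {V, Q, N, X, T, J, G}, right has 5 {Z, L, D, R, E}.
  Root V: left subtree has 0 nodes { }, right has 6 {Q, N, X, T, J, G}.
    Root Q: left subtree has 0 nodes { }, right has 5 {N, X, T, J, G}.
      Root N: left subtree has 0 nodes { }, right has 4 {X, T, J, G}.
        Root X: left subtree has 0 nodes { }, right has 3 {T, J, G}.
          Root T: left subtree has 0 nodes { }, right has 2 {J, G}.
            Root G: left subtree has 1 node {J}, right has 0 { }.
  Root L: left subtree has 1 node {Z}, right has 3 {D, R, E}.
    Root E: left subtree has 2 nodes {D, R}, right has 0 { }.
      Root D: left subtree has 0 nodes { }, right has 1 {R}.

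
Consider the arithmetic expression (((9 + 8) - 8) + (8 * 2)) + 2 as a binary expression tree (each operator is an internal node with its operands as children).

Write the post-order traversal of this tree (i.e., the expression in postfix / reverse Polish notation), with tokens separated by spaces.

Post-order on an expression tree gives postfix notation: for each operator, emit left operand, right operand, then the operator.

9 8 + 8 - 8 2 * + 2 +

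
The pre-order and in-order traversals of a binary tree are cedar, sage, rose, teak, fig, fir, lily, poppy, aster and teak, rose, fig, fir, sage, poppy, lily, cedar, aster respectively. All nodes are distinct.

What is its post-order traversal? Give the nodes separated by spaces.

teak fir fig rose poppy lily sage aster cedar

The first element of pre-order is the root; it splits in-order into left and right subtrees.
Root cedar: left subtree has 7 nodes {teak, rose, fig, fir, sage, poppy, lily}, right has 1 {aster}.
  Root sage: left subtree has 4 nodes {teak, rose, fig, fir}, right has 2 {poppy, lily}.
    Root rose: left subtree has 1 node {teak}, right has 2 {fig, fir}.
      Root fig: left subtree has 0 nodes { }, right has 1 {fir}.
    Root lily: left subtree has 1 node {poppy}, right has 0 { }.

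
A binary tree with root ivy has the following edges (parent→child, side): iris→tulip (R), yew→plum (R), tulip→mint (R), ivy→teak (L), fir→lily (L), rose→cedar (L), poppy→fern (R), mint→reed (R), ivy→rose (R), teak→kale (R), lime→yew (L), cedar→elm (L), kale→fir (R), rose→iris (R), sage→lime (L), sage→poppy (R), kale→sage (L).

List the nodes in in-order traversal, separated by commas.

In-order visits the left subtree, then the node, then the right subtree.
At ivy: go left to teak.
  At teak: no left child.
  Visit teak.
  At teak: go right to kale.
    At kale: go left to sage.
      At sage: go left to lime.
        At lime: go left to yew.
          At yew: no left child.
          Visit yew.
          At yew: go right to plum.
            plum is a leaf — visit plum.
        Visit lime.
        At lime: no right child.
      Visit sage.
      At sage: go right to poppy.
        At poppy: no left child.
        Visit poppy.
        At poppy: go right to fern.
          fern is a leaf — visit fern.
    Visit kale.
    At kale: go right to fir.
      At fir: go left to lily.
        lily is a leaf — visit lily.
      Visit fir.
      At fir: no right child.
Visit ivy.
At ivy: go right to rose.
  At rose: go left to cedar.
    At cedar: go left to elm.
      elm is a leaf — visit elm.
    Visit cedar.
    At cedar: no right child.
  Visit rose.
  At rose: go right to iris.
    At iris: no left child.
    Visit iris.
    At iris: go right to tulip.
      At tulip: no left child.
      Visit tulip.
      At tulip: go right to mint.
        At mint: no left child.
        Visit mint.
        At mint: go right to reed.
          reed is a leaf — visit reed.

teak, yew, plum, lime, sage, poppy, fern, kale, lily, fir, ivy, elm, cedar, rose, iris, tulip, mint, reed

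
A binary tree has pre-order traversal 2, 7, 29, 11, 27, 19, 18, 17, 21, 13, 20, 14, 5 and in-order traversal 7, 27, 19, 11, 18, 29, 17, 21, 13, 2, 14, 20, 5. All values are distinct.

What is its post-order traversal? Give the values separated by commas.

The first element of pre-order is the root; it splits in-order into left and right subtrees.
Root 2: left subtree has 9 nodes {7, 27, 19, 11, 18, 29, 17, 21, 13}, right has 3 {14, 20, 5}.
  Root 7: left subtree has 0 nodes { }, right has 8 {27, 19, 11, 18, 29, 17, 21, 13}.
    Root 29: left subtree has 4 nodes {27, 19, 11, 18}, right has 3 {17, 21, 13}.
      Root 11: left subtree has 2 nodes {27, 19}, right has 1 {18}.
        Root 27: left subtree has 0 nodes { }, right has 1 {19}.
      Root 17: left subtree has 0 nodes { }, right has 2 {21, 13}.
        Root 21: left subtree has 0 nodes { }, right has 1 {13}.
  Root 20: left subtree has 1 node {14}, right has 1 {5}.

19, 27, 18, 11, 13, 21, 17, 29, 7, 14, 5, 20, 2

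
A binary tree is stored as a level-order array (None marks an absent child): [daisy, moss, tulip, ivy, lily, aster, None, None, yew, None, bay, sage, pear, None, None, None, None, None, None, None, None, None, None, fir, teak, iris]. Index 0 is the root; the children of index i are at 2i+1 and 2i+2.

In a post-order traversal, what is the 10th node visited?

pear

Post-order visits the left subtree, then the right subtree, then the node.
At daisy: go left to moss.
  At moss: go left to ivy.
    At ivy: no left child.
    At ivy: go right to yew.
      yew is a leaf — visit yew.
    Visit ivy.
  At moss: go right to lily.
    At lily: no left child.
    At lily: go right to bay.
      bay is a leaf — visit bay.
    Visit lily.
  Visit moss.
At daisy: go right to tulip.
  At tulip: go left to aster.
    At aster: go left to sage.
      At sage: go left to fir.
        fir is a leaf — visit fir.
      At sage: go right to teak.
        teak is a leaf — visit teak.
      Visit sage.
    At aster: go right to pear.
      At pear: go left to iris.
        iris is a leaf — visit iris.
      At pear: no right child.
      Visit pear.
    Visit aster.
  At tulip: no right child.
  Visit tulip.
Visit daisy.
Full post-order sequence: yew, ivy, bay, lily, moss, fir, teak, sage, iris, pear, aster, tulip, daisy.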